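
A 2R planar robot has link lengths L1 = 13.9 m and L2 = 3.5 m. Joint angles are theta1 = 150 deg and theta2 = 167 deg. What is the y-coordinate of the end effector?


Convert angles to radians: theta1 = 2.618, theta2 = 2.9147
y = L1*sin(theta1) + L2*sin(theta1+theta2)
y = 6.95 + -2.387
y = 4.563


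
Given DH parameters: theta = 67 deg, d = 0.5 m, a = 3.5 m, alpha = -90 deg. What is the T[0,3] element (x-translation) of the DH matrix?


T[0,3] = a * cos(theta)
= 3.5 * cos(67 deg)
= 3.5 * 0.3907
= 1.3676


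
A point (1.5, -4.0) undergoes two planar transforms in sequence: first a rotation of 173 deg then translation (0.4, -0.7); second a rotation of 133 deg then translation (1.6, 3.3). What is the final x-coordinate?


After transform 1:
x1 = cos(173)*1.5 - sin(173)*-4.0 + 0.4 = -0.6013
y1 = sin(173)*1.5 + cos(173)*-4.0 + -0.7 = 3.453
After transform 2:
x2 = cos(133)*-0.6013 - sin(133)*3.453 + 1.6
= -0.5152


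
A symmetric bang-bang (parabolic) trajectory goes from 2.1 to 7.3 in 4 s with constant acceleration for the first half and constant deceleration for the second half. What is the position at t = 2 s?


Symmetric rest-to-rest: each phase covers (pf-p0)/2 in time T/2. 0.5*a*(T/2)^2 = (pf-p0)/2 => a = 4*(pf-p0)/T^2
a = 4*(7.3-2.1)/4^2 = 1.3
t = 2 is in the acceleration phase (t <= T/2).
p = p0 + 0.5*a*t^2 = 2.1 + 0.5*1.3*2^2
= 4.7


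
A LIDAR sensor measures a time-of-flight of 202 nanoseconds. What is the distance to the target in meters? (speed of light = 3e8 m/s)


tof = 202 ns = 2.02e-07 s
dist = c * tof / 2
= 3e8 * 2.02e-07 / 2
= 30.3 m


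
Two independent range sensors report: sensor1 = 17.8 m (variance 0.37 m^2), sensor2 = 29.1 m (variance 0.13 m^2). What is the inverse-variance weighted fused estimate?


w1 = (1/var1) / (1/var1 + 1/var2)
   = 2.7027 / (2.7027 + 7.6923) = 0.26
w2 = 1 - w1 = 0.74
fused = w1*s1 + w2*s2 = 4.628 + 21.534
= 26.162 m


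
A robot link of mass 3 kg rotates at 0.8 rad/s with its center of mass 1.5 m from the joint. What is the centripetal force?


F = m * omega^2 * r
= 3 * 0.8^2 * 1.5
= 3 * 0.64 * 1.5
= 2.88 N


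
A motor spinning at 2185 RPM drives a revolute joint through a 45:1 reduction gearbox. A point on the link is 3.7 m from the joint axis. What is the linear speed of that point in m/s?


omega_motor = 2185 * 2*pi/60 = 228.8127 rad/s
omega_joint = omega_motor / 45 = 5.0847 rad/s
v = omega_joint * r = 5.0847 * 3.7
= 18.8135 m/s


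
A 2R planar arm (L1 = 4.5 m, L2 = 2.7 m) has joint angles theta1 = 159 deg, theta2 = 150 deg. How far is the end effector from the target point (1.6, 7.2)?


End effector via forward kinematics:
x = L1*cos(t1) + L2*cos(t1+t2) = -2.5019
y = L1*sin(t1) + L2*sin(t1+t2) = -0.4856
Distance to target:
d = sqrt((1.6 - -2.5019)^2 + (7.2 - -0.4856)^2)
= sqrt(16.826 + 59.069)
= 8.7118 m


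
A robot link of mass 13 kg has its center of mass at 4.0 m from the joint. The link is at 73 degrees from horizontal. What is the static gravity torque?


tau = m*g*L*cos(angle)
= 13 * 9.81 * 4.0 * cos(73 deg)
= 13 * 9.81 * 4.0 * 0.2924
= 149.1447 Nm


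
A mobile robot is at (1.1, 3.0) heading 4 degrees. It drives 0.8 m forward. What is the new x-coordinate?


x_new = x0 + d*cos(theta)
= 1.1 + 0.8*cos(4)
= 1.1 + 0.7981
= 1.8981


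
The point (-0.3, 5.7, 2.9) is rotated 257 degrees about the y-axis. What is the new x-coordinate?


Rotation about y-axis: x' = x*cos(theta) + z*sin(theta)
= -0.3 * -0.225 + 2.9 * -0.9744
= -2.7582


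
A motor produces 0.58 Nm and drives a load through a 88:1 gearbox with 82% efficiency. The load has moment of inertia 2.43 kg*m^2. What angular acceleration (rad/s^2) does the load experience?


tau_out = tau_motor * N * eta
= 0.58 * 88 * 0.82 = 41.8528 Nm
alpha = tau_out / I = 41.8528 / 2.43
= 17.2234 rad/s^2


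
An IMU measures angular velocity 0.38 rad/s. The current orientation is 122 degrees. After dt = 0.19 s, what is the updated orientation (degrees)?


delta_theta = w * dt = 0.38 * 0.19 = 0.0722 rad
= 4.1368 deg
theta_new = 122 + 4.1368 = 126.1368 deg


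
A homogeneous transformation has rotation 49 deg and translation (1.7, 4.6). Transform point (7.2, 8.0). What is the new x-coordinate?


x' = cos(theta)*px - sin(theta)*py + tx
= 0.6561*7.2 - 0.7547*8.0 + 1.7
= 0.3859


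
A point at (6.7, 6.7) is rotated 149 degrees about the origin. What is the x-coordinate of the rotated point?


x' = x*cos(theta) - y*sin(theta)
cos(149 deg) = -0.8572, sin(149 deg) = 0.515
x' = 6.7 * -0.8572 - 6.7 * 0.515
= -5.743 - 3.4508
= -9.1938


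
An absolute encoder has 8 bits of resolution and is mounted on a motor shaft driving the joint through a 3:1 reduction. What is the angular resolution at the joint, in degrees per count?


counts = 2^8 = 256
effective counts at joint = 256 * 3 = 768
resolution = 360 / 768
= 0.4688 deg/count


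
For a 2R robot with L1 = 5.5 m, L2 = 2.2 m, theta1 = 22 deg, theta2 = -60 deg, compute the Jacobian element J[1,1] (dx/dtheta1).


J[1,1] = -L1*sin(t1) - L2*sin(t1+t2)
= -5.5*sin(22) - 2.2*sin(-38)
= -0.7059


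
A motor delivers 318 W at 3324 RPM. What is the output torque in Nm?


omega = 3324 * 2*pi/60 = 348.0885 rad/s
tau = P / omega = 318 / 348.0885
= 0.9136 Nm


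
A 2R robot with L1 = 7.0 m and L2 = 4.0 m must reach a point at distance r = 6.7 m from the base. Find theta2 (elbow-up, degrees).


cos(theta2) = (r^2 - L1^2 - L2^2) / (2*L1*L2)
cos(theta2) = (44.89 - 49.0 - 16.0) / 56.0
cos(theta2) = -0.359107
theta2 = 111.0454 degrees


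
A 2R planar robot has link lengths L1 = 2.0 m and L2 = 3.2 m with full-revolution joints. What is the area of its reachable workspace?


r_max = L1 + L2 = 5.2 m
r_min = |L1 - L2| = 1.2 m
Area = pi*(r_max^2 - r_min^2)
= pi*(27.04 - 1.44)
= pi * 25.6
= 80.4248 m^2


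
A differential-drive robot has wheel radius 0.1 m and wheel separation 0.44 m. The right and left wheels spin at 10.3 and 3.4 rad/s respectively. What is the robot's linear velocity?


vR = r*wR = 0.1*10.3 = 1.03 m/s
vL = r*wL = 0.1*3.4 = 0.34 m/s
v = (vR+vL)/2 = 0.685 m/s
omega = (vR-vL)/L = 1.5682 rad/s
linear velocity = 0.685 m/s


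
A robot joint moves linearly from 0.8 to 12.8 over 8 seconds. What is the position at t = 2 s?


s = t/T = 2/8 = 0.25
p(t) = p0 + (pf-p0)*s
= 0.8 + (12.8 - 0.8) * 0.25
= 3.8


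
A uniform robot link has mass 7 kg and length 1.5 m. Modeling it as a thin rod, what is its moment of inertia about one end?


I = (1/3) * m * L^2
= (1/3) * 7 * 1.5^2
= 0.333333 * 7 * 2.25
= 5.25 kg*m^2


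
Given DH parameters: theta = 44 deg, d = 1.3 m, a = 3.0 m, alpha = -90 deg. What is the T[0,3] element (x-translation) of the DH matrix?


T[0,3] = a * cos(theta)
= 3.0 * cos(44 deg)
= 3.0 * 0.7193
= 2.158


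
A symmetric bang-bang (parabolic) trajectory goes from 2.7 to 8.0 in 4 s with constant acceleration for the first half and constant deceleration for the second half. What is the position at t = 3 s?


Symmetric rest-to-rest: each phase covers (pf-p0)/2 in time T/2. 0.5*a*(T/2)^2 = (pf-p0)/2 => a = 4*(pf-p0)/T^2
a = 4*(8.0-2.7)/4^2 = 1.325
t = 3 is in the deceleration phase (t > T/2).
p = pf - 0.5*a*(T-t)^2 = 8.0 - 0.5*1.325*1^2
= 7.3375


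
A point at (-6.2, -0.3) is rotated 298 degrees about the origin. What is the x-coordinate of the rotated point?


x' = x*cos(theta) - y*sin(theta)
cos(298 deg) = 0.4695, sin(298 deg) = -0.8829
x' = -6.2 * 0.4695 - -0.3 * -0.8829
= -2.9107 - 0.2649
= -3.1756


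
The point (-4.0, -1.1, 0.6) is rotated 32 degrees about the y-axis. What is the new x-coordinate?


Rotation about y-axis: x' = x*cos(theta) + z*sin(theta)
= -4.0 * 0.848 + 0.6 * 0.5299
= -3.0742


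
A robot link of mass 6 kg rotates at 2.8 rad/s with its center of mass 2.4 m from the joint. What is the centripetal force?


F = m * omega^2 * r
= 6 * 2.8^2 * 2.4
= 6 * 7.84 * 2.4
= 112.896 N


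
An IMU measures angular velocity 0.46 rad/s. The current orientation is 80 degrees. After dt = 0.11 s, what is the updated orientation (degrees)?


delta_theta = w * dt = 0.46 * 0.11 = 0.0506 rad
= 2.8992 deg
theta_new = 80 + 2.8992 = 82.8992 deg


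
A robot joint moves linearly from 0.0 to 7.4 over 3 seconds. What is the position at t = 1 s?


s = t/T = 1/3 = 0.3333
p(t) = p0 + (pf-p0)*s
= 0.0 + (7.4 - 0.0) * 0.3333
= 2.4667


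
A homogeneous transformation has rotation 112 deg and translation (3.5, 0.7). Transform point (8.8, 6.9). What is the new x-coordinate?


x' = cos(theta)*px - sin(theta)*py + tx
= -0.3746*8.8 - 0.9272*6.9 + 3.5
= -6.1941


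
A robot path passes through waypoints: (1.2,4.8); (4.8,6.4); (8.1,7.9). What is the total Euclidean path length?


Segment lengths:
  seg1 = sqrt((3.6)^2 + (1.6)^2) = 3.9395
  seg2 = sqrt((3.3)^2 + (1.5)^2) = 3.6249
Total = 7.5645


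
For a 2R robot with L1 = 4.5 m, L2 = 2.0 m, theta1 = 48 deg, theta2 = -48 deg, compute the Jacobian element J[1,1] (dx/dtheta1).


J[1,1] = -L1*sin(t1) - L2*sin(t1+t2)
= -4.5*sin(48) - 2.0*sin(0)
= -3.3442


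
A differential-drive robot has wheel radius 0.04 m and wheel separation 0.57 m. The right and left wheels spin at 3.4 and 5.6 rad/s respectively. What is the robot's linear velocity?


vR = r*wR = 0.04*3.4 = 0.136 m/s
vL = r*wL = 0.04*5.6 = 0.224 m/s
v = (vR+vL)/2 = 0.18 m/s
omega = (vR-vL)/L = -0.1544 rad/s
linear velocity = 0.18 m/s


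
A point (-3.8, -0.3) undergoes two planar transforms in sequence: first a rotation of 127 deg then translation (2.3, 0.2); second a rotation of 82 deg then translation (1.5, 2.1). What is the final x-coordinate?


After transform 1:
x1 = cos(127)*-3.8 - sin(127)*-0.3 + 2.3 = 4.8265
y1 = sin(127)*-3.8 + cos(127)*-0.3 + 0.2 = -2.6543
After transform 2:
x2 = cos(82)*4.8265 - sin(82)*-2.6543 + 1.5
= 4.8002


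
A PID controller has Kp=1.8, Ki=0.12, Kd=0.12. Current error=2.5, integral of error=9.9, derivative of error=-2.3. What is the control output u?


u = Kp*e + Ki*int(e) + Kd*de/dt
= 1.8*2.5 + 0.12*9.9 + 0.12*(-2.3)
= 4.5 + 1.188 + -0.276
= 5.412


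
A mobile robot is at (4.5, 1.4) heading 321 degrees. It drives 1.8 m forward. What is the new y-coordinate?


y_new = y0 + d*sin(theta)
= 1.4 + 1.8*sin(321)
= 1.4 + -1.1328
= 0.2672


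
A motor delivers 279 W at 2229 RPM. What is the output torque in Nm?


omega = 2229 * 2*pi/60 = 233.4203 rad/s
tau = P / omega = 279 / 233.4203
= 1.1953 Nm


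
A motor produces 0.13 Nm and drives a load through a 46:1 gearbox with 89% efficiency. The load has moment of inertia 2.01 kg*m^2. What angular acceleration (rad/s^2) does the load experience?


tau_out = tau_motor * N * eta
= 0.13 * 46 * 0.89 = 5.3222 Nm
alpha = tau_out / I = 5.3222 / 2.01
= 2.6479 rad/s^2


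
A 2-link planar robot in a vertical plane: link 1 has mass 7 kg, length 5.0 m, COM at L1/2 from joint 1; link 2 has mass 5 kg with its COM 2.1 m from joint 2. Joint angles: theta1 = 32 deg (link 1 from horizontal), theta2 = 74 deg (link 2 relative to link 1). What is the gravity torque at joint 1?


Horizontal distance from joint 1 to link-1 COM:
  x_c1 = (L1/2)*cos(t1) = 2.5 * 0.848 = 2.1201 m
Horizontal distance from joint 1 to link-2 COM:
  x_c2 = L1*cos(t1) + Lc2*cos(t1+t2)
       = 5.0*0.848 + 2.1*-0.2756 = 3.6614 m
tau1 = m1*g*x_c1 + m2*g*x_c2
     = 7*9.81*2.1201 + 5*9.81*3.6614
     = 145.5887 + 179.5918
     = 325.1804 Nm


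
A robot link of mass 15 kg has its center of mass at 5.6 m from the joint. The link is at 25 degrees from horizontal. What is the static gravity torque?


tau = m*g*L*cos(angle)
= 15 * 9.81 * 5.6 * cos(25 deg)
= 15 * 9.81 * 5.6 * 0.9063
= 746.8339 Nm


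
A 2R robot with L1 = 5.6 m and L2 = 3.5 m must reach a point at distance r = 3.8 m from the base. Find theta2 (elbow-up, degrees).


cos(theta2) = (r^2 - L1^2 - L2^2) / (2*L1*L2)
cos(theta2) = (14.44 - 31.36 - 12.25) / 39.2
cos(theta2) = -0.744133
theta2 = 138.0847 degrees


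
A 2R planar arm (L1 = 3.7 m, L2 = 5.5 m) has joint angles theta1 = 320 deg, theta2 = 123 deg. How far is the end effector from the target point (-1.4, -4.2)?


End effector via forward kinematics:
x = L1*cos(t1) + L2*cos(t1+t2) = 3.5046
y = L1*sin(t1) + L2*sin(t1+t2) = 3.0807
Distance to target:
d = sqrt((-1.4 - 3.5046)^2 + (-4.2 - 3.0807)^2)
= sqrt(24.0556 + 53.0084)
= 8.7786 m


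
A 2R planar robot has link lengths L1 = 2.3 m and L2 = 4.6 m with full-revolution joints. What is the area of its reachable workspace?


r_max = L1 + L2 = 6.9 m
r_min = |L1 - L2| = 2.3 m
Area = pi*(r_max^2 - r_min^2)
= pi*(47.61 - 5.29)
= pi * 42.32
= 132.9522 m^2


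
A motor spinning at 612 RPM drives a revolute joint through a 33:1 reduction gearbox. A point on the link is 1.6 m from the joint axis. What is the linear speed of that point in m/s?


omega_motor = 612 * 2*pi/60 = 64.0885 rad/s
omega_joint = omega_motor / 33 = 1.9421 rad/s
v = omega_joint * r = 1.9421 * 1.6
= 3.1073 m/s


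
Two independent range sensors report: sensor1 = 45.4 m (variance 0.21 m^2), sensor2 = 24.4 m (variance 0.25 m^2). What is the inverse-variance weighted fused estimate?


w1 = (1/var1) / (1/var1 + 1/var2)
   = 4.7619 / (4.7619 + 4.0) = 0.5435
w2 = 1 - w1 = 0.4565
fused = w1*s1 + w2*s2 = 24.6739 + 11.1391
= 35.813 m


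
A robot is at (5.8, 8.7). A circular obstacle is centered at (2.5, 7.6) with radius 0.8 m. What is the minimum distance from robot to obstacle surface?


center_dist = sqrt((5.8-2.5)^2 + (8.7-7.6)^2)
= sqrt(10.89 + 1.21)
= 3.4785
min_dist = center_dist - radius = 3.4785 - 0.8 = 2.6785 m


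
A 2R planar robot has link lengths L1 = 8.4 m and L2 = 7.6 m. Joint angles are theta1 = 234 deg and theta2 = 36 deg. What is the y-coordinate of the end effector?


Convert angles to radians: theta1 = 4.0841, theta2 = 0.6283
y = L1*sin(theta1) + L2*sin(theta1+theta2)
y = -6.7957 + -7.6
y = -14.3957


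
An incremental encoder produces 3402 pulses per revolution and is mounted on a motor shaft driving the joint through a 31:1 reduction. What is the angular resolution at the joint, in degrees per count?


counts per rev = 3402
effective counts at joint = 3402 * 31 = 105462
resolution = 360 / 105462
= 0.0034 deg/count


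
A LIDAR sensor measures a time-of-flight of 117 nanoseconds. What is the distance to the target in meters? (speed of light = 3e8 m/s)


tof = 117 ns = 1.17e-07 s
dist = c * tof / 2
= 3e8 * 1.17e-07 / 2
= 17.55 m


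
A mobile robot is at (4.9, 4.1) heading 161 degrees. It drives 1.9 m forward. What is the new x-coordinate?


x_new = x0 + d*cos(theta)
= 4.9 + 1.9*cos(161)
= 4.9 + -1.7965
= 3.1035


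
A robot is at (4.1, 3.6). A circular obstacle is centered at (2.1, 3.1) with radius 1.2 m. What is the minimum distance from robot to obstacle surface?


center_dist = sqrt((4.1-2.1)^2 + (3.6-3.1)^2)
= sqrt(4.0 + 0.25)
= 2.0616
min_dist = center_dist - radius = 2.0616 - 1.2 = 0.8616 m


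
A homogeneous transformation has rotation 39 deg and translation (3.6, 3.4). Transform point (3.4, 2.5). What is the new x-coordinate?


x' = cos(theta)*px - sin(theta)*py + tx
= 0.7771*3.4 - 0.6293*2.5 + 3.6
= 4.669


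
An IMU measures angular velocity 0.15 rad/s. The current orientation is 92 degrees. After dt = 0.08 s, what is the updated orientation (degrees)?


delta_theta = w * dt = 0.15 * 0.08 = 0.012 rad
= 0.6875 deg
theta_new = 92 + 0.6875 = 92.6875 deg


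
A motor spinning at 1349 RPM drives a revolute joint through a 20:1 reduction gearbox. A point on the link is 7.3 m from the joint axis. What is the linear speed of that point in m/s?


omega_motor = 1349 * 2*pi/60 = 141.2669 rad/s
omega_joint = omega_motor / 20 = 7.0633 rad/s
v = omega_joint * r = 7.0633 * 7.3
= 51.5624 m/s


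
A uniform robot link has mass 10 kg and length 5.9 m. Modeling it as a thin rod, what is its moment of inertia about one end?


I = (1/3) * m * L^2
= (1/3) * 10 * 5.9^2
= 0.333333 * 10 * 34.81
= 116.0333 kg*m^2


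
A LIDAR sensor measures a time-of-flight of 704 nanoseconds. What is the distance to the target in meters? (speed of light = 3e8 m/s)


tof = 704 ns = 7.04e-07 s
dist = c * tof / 2
= 3e8 * 7.04e-07 / 2
= 105.6 m


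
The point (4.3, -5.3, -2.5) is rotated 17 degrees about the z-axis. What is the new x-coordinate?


Rotation about z-axis: x' = x*cos(theta) - y*sin(theta)
= 4.3 * 0.9563 - -5.3 * 0.2924
= 5.6617


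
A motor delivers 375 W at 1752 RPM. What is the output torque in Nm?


omega = 1752 * 2*pi/60 = 183.469 rad/s
tau = P / omega = 375 / 183.469
= 2.0439 Nm


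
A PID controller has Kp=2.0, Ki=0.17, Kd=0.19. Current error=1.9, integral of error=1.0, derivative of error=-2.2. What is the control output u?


u = Kp*e + Ki*int(e) + Kd*de/dt
= 2.0*1.9 + 0.17*1.0 + 0.19*(-2.2)
= 3.8 + 0.17 + -0.418
= 3.552


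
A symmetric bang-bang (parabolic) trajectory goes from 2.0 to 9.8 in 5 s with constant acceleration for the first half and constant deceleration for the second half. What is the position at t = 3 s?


Symmetric rest-to-rest: each phase covers (pf-p0)/2 in time T/2. 0.5*a*(T/2)^2 = (pf-p0)/2 => a = 4*(pf-p0)/T^2
a = 4*(9.8-2.0)/5^2 = 1.248
t = 3 is in the deceleration phase (t > T/2).
p = pf - 0.5*a*(T-t)^2 = 9.8 - 0.5*1.248*2^2
= 7.304


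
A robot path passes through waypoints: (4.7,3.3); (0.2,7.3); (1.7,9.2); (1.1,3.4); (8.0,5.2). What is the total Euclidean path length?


Segment lengths:
  seg1 = sqrt((-4.5)^2 + (4.0)^2) = 6.0208
  seg2 = sqrt((1.5)^2 + (1.9)^2) = 2.4207
  seg3 = sqrt((-0.6)^2 + (-5.8)^2) = 5.831
  seg4 = sqrt((6.9)^2 + (1.8)^2) = 7.1309
Total = 21.4034


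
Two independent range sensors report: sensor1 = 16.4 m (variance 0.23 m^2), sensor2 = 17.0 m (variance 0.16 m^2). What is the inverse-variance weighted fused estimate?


w1 = (1/var1) / (1/var1 + 1/var2)
   = 4.3478 / (4.3478 + 6.25) = 0.4103
w2 = 1 - w1 = 0.5897
fused = w1*s1 + w2*s2 = 6.7282 + 10.0256
= 16.7538 m


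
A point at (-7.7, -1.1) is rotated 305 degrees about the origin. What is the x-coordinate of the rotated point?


x' = x*cos(theta) - y*sin(theta)
cos(305 deg) = 0.5736, sin(305 deg) = -0.8192
x' = -7.7 * 0.5736 - -1.1 * -0.8192
= -4.4165 - 0.9011
= -5.3176


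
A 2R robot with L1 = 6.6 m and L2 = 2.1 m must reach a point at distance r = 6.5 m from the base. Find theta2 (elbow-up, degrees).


cos(theta2) = (r^2 - L1^2 - L2^2) / (2*L1*L2)
cos(theta2) = (42.25 - 43.56 - 4.41) / 27.72
cos(theta2) = -0.206349
theta2 = 101.9085 degrees


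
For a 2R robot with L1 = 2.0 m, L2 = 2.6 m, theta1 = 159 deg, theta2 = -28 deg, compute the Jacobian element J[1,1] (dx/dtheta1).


J[1,1] = -L1*sin(t1) - L2*sin(t1+t2)
= -2.0*sin(159) - 2.6*sin(131)
= -2.679


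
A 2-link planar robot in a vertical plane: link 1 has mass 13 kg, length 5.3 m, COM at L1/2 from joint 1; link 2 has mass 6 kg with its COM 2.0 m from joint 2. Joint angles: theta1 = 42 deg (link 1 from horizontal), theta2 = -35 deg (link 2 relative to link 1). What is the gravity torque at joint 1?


Horizontal distance from joint 1 to link-1 COM:
  x_c1 = (L1/2)*cos(t1) = 2.65 * 0.7431 = 1.9693 m
Horizontal distance from joint 1 to link-2 COM:
  x_c2 = L1*cos(t1) + Lc2*cos(t1+t2)
       = 5.3*0.7431 + 2.0*0.9925 = 5.9238 m
tau1 = m1*g*x_c1 + m2*g*x_c2
     = 13*9.81*1.9693 + 6*9.81*5.9238
     = 251.1491 + 348.6725
     = 599.8216 Nm


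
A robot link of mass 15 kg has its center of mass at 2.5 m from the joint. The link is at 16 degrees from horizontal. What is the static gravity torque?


tau = m*g*L*cos(angle)
= 15 * 9.81 * 2.5 * cos(16 deg)
= 15 * 9.81 * 2.5 * 0.9613
= 353.6241 Nm


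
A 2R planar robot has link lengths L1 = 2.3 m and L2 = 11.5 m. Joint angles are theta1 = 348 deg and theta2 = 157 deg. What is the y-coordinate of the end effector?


Convert angles to radians: theta1 = 6.0737, theta2 = 2.7402
y = L1*sin(theta1) + L2*sin(theta1+theta2)
y = -0.4782 + 6.5961
y = 6.1179


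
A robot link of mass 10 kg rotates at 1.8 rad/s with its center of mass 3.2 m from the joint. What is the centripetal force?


F = m * omega^2 * r
= 10 * 1.8^2 * 3.2
= 10 * 3.24 * 3.2
= 103.68 N


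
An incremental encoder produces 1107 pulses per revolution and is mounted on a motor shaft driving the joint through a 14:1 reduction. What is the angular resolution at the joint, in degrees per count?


counts per rev = 1107
effective counts at joint = 1107 * 14 = 15498
resolution = 360 / 15498
= 0.0232 deg/count


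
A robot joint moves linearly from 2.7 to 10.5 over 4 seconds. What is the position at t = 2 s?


s = t/T = 2/4 = 0.5
p(t) = p0 + (pf-p0)*s
= 2.7 + (10.5 - 2.7) * 0.5
= 6.6


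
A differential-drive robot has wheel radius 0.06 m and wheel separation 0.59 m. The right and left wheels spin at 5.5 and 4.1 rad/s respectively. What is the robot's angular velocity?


vR = r*wR = 0.06*5.5 = 0.33 m/s
vL = r*wL = 0.06*4.1 = 0.246 m/s
v = (vR+vL)/2 = 0.288 m/s
omega = (vR-vL)/L = 0.1424 rad/s
angular velocity = 0.1424 rad/s


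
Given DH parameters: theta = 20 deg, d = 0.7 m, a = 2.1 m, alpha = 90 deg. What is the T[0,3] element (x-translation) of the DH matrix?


T[0,3] = a * cos(theta)
= 2.1 * cos(20 deg)
= 2.1 * 0.9397
= 1.9734


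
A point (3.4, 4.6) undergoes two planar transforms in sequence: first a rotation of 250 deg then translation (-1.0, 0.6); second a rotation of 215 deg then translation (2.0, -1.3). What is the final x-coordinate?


After transform 1:
x1 = cos(250)*3.4 - sin(250)*4.6 + -1.0 = 2.1597
y1 = sin(250)*3.4 + cos(250)*4.6 + 0.6 = -4.1682
After transform 2:
x2 = cos(215)*2.1597 - sin(215)*-4.1682 + 2.0
= -2.1599


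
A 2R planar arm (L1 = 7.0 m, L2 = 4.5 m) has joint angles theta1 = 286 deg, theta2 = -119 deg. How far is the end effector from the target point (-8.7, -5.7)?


End effector via forward kinematics:
x = L1*cos(t1) + L2*cos(t1+t2) = -2.4552
y = L1*sin(t1) + L2*sin(t1+t2) = -5.7166
Distance to target:
d = sqrt((-8.7 - -2.4552)^2 + (-5.7 - -5.7166)^2)
= sqrt(38.9975 + 0.0003)
= 6.2448 m


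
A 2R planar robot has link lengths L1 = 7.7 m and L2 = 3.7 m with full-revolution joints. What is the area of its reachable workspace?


r_max = L1 + L2 = 11.4 m
r_min = |L1 - L2| = 4.0 m
Area = pi*(r_max^2 - r_min^2)
= pi*(129.96 - 16.0)
= pi * 113.96
= 358.0159 m^2


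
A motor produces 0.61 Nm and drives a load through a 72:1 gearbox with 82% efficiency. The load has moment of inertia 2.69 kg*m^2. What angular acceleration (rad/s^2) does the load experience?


tau_out = tau_motor * N * eta
= 0.61 * 72 * 0.82 = 36.0144 Nm
alpha = tau_out / I = 36.0144 / 2.69
= 13.3883 rad/s^2


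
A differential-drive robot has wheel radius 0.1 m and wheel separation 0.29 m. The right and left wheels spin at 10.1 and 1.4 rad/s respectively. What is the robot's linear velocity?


vR = r*wR = 0.1*10.1 = 1.01 m/s
vL = r*wL = 0.1*1.4 = 0.14 m/s
v = (vR+vL)/2 = 0.575 m/s
omega = (vR-vL)/L = 3.0 rad/s
linear velocity = 0.575 m/s


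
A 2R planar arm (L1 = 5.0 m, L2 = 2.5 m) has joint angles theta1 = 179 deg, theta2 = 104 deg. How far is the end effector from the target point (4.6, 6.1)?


End effector via forward kinematics:
x = L1*cos(t1) + L2*cos(t1+t2) = -4.4369
y = L1*sin(t1) + L2*sin(t1+t2) = -2.3487
Distance to target:
d = sqrt((4.6 - -4.4369)^2 + (6.1 - -2.3487)^2)
= sqrt(81.6649 + 71.3799)
= 12.3711 m


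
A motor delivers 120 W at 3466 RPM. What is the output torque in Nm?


omega = 3466 * 2*pi/60 = 362.9587 rad/s
tau = P / omega = 120 / 362.9587
= 0.3306 Nm


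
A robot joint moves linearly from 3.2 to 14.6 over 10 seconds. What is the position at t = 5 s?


s = t/T = 5/10 = 0.5
p(t) = p0 + (pf-p0)*s
= 3.2 + (14.6 - 3.2) * 0.5
= 8.9


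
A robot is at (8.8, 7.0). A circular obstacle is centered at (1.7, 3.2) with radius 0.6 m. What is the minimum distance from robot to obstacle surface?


center_dist = sqrt((8.8-1.7)^2 + (7.0-3.2)^2)
= sqrt(50.41 + 14.44)
= 8.0529
min_dist = center_dist - radius = 8.0529 - 0.6 = 7.4529 m


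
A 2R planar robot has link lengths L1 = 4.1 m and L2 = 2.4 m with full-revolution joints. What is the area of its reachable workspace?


r_max = L1 + L2 = 6.5 m
r_min = |L1 - L2| = 1.7 m
Area = pi*(r_max^2 - r_min^2)
= pi*(42.25 - 2.89)
= pi * 39.36
= 123.6531 m^2


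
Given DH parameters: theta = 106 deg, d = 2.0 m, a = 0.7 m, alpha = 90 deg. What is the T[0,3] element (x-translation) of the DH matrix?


T[0,3] = a * cos(theta)
= 0.7 * cos(106 deg)
= 0.7 * -0.2756
= -0.1929


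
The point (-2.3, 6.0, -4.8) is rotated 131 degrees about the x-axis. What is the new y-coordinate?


Rotation about x-axis: y' = y*cos(theta) - z*sin(theta)
= 6.0 * -0.6561 - -4.8 * 0.7547
= -0.3137


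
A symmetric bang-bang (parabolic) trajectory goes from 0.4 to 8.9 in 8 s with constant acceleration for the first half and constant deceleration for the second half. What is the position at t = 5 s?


Symmetric rest-to-rest: each phase covers (pf-p0)/2 in time T/2. 0.5*a*(T/2)^2 = (pf-p0)/2 => a = 4*(pf-p0)/T^2
a = 4*(8.9-0.4)/8^2 = 0.5312
t = 5 is in the deceleration phase (t > T/2).
p = pf - 0.5*a*(T-t)^2 = 8.9 - 0.5*0.5312*3^2
= 6.5094


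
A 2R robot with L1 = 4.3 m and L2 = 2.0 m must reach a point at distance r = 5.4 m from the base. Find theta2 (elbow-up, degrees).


cos(theta2) = (r^2 - L1^2 - L2^2) / (2*L1*L2)
cos(theta2) = (29.16 - 18.49 - 4.0) / 17.2
cos(theta2) = 0.387791
theta2 = 67.1829 degrees


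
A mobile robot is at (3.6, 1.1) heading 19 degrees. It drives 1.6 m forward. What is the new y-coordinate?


y_new = y0 + d*sin(theta)
= 1.1 + 1.6*sin(19)
= 1.1 + 0.5209
= 1.6209


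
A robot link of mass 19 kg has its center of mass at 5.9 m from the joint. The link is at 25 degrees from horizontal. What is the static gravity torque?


tau = m*g*L*cos(angle)
= 19 * 9.81 * 5.9 * cos(25 deg)
= 19 * 9.81 * 5.9 * 0.9063
= 996.6676 Nm


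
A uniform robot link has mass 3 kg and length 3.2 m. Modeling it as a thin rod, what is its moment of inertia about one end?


I = (1/3) * m * L^2
= (1/3) * 3 * 3.2^2
= 0.333333 * 3 * 10.24
= 10.24 kg*m^2


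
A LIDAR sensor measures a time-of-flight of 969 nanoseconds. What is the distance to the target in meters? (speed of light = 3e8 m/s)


tof = 969 ns = 9.69e-07 s
dist = c * tof / 2
= 3e8 * 9.69e-07 / 2
= 145.35 m


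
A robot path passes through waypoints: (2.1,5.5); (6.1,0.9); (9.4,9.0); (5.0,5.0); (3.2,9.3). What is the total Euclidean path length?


Segment lengths:
  seg1 = sqrt((4.0)^2 + (-4.6)^2) = 6.0959
  seg2 = sqrt((3.3)^2 + (8.1)^2) = 8.7464
  seg3 = sqrt((-4.4)^2 + (-4.0)^2) = 5.9464
  seg4 = sqrt((-1.8)^2 + (4.3)^2) = 4.6615
Total = 25.4503


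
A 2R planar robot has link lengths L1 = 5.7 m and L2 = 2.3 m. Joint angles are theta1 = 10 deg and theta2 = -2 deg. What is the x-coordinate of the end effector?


Convert angles to radians: theta1 = 0.1745, theta2 = -0.0349
x = L1*cos(theta1) + L2*cos(theta1+theta2)
x = 5.6134 + 2.2776
x = 7.891


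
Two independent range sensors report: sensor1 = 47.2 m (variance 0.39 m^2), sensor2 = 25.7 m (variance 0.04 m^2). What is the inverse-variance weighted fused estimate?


w1 = (1/var1) / (1/var1 + 1/var2)
   = 2.5641 / (2.5641 + 25.0) = 0.093
w2 = 1 - w1 = 0.907
fused = w1*s1 + w2*s2 = 4.3907 + 23.3093
= 27.7 m


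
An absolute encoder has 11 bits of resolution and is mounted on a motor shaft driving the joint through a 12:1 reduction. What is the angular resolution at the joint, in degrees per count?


counts = 2^11 = 2048
effective counts at joint = 2048 * 12 = 24576
resolution = 360 / 24576
= 0.0146 deg/count


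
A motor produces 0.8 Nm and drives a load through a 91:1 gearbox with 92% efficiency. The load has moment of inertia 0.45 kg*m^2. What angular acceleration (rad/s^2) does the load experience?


tau_out = tau_motor * N * eta
= 0.8 * 91 * 0.92 = 66.976 Nm
alpha = tau_out / I = 66.976 / 0.45
= 148.8356 rad/s^2


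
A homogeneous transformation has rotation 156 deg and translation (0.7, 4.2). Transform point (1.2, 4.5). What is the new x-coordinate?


x' = cos(theta)*px - sin(theta)*py + tx
= -0.9135*1.2 - 0.4067*4.5 + 0.7
= -2.2266


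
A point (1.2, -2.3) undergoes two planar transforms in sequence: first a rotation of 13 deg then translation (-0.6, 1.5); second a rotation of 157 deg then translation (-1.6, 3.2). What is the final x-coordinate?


After transform 1:
x1 = cos(13)*1.2 - sin(13)*-2.3 + -0.6 = 1.0866
y1 = sin(13)*1.2 + cos(13)*-2.3 + 1.5 = -0.4711
After transform 2:
x2 = cos(157)*1.0866 - sin(157)*-0.4711 + -1.6
= -2.4162


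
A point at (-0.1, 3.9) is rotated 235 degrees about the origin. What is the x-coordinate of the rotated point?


x' = x*cos(theta) - y*sin(theta)
cos(235 deg) = -0.5736, sin(235 deg) = -0.8192
x' = -0.1 * -0.5736 - 3.9 * -0.8192
= 0.0574 - -3.1947
= 3.2521


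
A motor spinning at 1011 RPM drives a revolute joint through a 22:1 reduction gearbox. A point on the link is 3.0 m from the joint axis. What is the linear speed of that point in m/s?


omega_motor = 1011 * 2*pi/60 = 105.8717 rad/s
omega_joint = omega_motor / 22 = 4.8123 rad/s
v = omega_joint * r = 4.8123 * 3.0
= 14.437 m/s


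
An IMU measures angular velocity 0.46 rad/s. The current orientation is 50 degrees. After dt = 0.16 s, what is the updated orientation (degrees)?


delta_theta = w * dt = 0.46 * 0.16 = 0.0736 rad
= 4.217 deg
theta_new = 50 + 4.217 = 54.217 deg


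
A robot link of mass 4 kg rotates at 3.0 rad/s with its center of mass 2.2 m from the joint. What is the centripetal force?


F = m * omega^2 * r
= 4 * 3.0^2 * 2.2
= 4 * 9.0 * 2.2
= 79.2 N


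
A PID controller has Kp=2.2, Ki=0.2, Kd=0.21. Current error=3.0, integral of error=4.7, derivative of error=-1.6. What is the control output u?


u = Kp*e + Ki*int(e) + Kd*de/dt
= 2.2*3.0 + 0.2*4.7 + 0.21*(-1.6)
= 6.6 + 0.94 + -0.336
= 7.204


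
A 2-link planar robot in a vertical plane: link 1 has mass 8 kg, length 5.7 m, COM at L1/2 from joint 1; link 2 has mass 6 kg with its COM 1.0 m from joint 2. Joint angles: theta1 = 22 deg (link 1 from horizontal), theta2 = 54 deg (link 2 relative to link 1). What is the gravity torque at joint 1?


Horizontal distance from joint 1 to link-1 COM:
  x_c1 = (L1/2)*cos(t1) = 2.85 * 0.9272 = 2.6425 m
Horizontal distance from joint 1 to link-2 COM:
  x_c2 = L1*cos(t1) + Lc2*cos(t1+t2)
       = 5.7*0.9272 + 1.0*0.2419 = 5.5269 m
tau1 = m1*g*x_c1 + m2*g*x_c2
     = 8*9.81*2.6425 + 6*9.81*5.5269
     = 207.3814 + 325.3116
     = 532.6929 Nm


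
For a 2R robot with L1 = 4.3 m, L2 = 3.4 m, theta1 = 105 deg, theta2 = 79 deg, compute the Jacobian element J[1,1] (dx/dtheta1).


J[1,1] = -L1*sin(t1) - L2*sin(t1+t2)
= -4.3*sin(105) - 3.4*sin(184)
= -3.9163


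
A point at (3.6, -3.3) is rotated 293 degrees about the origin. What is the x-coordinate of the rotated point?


x' = x*cos(theta) - y*sin(theta)
cos(293 deg) = 0.3907, sin(293 deg) = -0.9205
x' = 3.6 * 0.3907 - -3.3 * -0.9205
= 1.4066 - 3.0377
= -1.631


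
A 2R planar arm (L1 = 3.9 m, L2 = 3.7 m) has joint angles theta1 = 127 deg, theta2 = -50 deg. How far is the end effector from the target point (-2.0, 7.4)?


End effector via forward kinematics:
x = L1*cos(t1) + L2*cos(t1+t2) = -1.5148
y = L1*sin(t1) + L2*sin(t1+t2) = 6.7198
Distance to target:
d = sqrt((-2.0 - -1.5148)^2 + (7.4 - 6.7198)^2)
= sqrt(0.2355 + 0.4626)
= 0.8355 m


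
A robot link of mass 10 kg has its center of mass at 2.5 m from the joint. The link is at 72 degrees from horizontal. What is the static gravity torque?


tau = m*g*L*cos(angle)
= 10 * 9.81 * 2.5 * cos(72 deg)
= 10 * 9.81 * 2.5 * 0.309
= 75.7864 Nm


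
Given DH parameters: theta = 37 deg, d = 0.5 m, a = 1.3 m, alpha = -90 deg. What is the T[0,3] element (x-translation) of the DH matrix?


T[0,3] = a * cos(theta)
= 1.3 * cos(37 deg)
= 1.3 * 0.7986
= 1.0382


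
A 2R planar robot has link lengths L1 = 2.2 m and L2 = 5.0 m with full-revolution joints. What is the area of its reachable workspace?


r_max = L1 + L2 = 7.2 m
r_min = |L1 - L2| = 2.8 m
Area = pi*(r_max^2 - r_min^2)
= pi*(51.84 - 7.84)
= pi * 44.0
= 138.2301 m^2


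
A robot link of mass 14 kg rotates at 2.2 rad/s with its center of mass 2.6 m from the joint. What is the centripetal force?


F = m * omega^2 * r
= 14 * 2.2^2 * 2.6
= 14 * 4.84 * 2.6
= 176.176 N


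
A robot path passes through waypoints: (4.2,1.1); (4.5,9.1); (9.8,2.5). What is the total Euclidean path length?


Segment lengths:
  seg1 = sqrt((0.3)^2 + (8.0)^2) = 8.0056
  seg2 = sqrt((5.3)^2 + (-6.6)^2) = 8.4646
Total = 16.4703


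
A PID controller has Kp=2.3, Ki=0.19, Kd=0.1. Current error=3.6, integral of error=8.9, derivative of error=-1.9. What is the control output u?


u = Kp*e + Ki*int(e) + Kd*de/dt
= 2.3*3.6 + 0.19*8.9 + 0.1*(-1.9)
= 8.28 + 1.691 + -0.19
= 9.781


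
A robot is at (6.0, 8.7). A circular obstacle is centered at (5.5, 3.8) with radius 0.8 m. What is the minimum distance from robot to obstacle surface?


center_dist = sqrt((6.0-5.5)^2 + (8.7-3.8)^2)
= sqrt(0.25 + 24.01)
= 4.9254
min_dist = center_dist - radius = 4.9254 - 0.8 = 4.1254 m


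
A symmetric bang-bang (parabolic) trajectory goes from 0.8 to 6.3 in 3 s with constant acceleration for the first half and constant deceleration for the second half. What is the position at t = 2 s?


Symmetric rest-to-rest: each phase covers (pf-p0)/2 in time T/2. 0.5*a*(T/2)^2 = (pf-p0)/2 => a = 4*(pf-p0)/T^2
a = 4*(6.3-0.8)/3^2 = 2.4444
t = 2 is in the deceleration phase (t > T/2).
p = pf - 0.5*a*(T-t)^2 = 6.3 - 0.5*2.4444*1^2
= 5.0778


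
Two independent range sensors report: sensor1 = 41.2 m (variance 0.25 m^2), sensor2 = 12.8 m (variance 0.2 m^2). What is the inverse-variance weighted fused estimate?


w1 = (1/var1) / (1/var1 + 1/var2)
   = 4.0 / (4.0 + 5.0) = 0.4444
w2 = 1 - w1 = 0.5556
fused = w1*s1 + w2*s2 = 18.3111 + 7.1111
= 25.4222 m


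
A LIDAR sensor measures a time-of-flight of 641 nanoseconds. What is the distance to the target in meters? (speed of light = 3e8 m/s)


tof = 641 ns = 6.41e-07 s
dist = c * tof / 2
= 3e8 * 6.41e-07 / 2
= 96.15 m


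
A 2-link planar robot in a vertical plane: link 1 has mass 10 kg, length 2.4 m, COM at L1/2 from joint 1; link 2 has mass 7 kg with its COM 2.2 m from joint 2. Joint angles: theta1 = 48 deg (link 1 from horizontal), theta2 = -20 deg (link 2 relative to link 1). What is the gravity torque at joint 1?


Horizontal distance from joint 1 to link-1 COM:
  x_c1 = (L1/2)*cos(t1) = 1.2 * 0.6691 = 0.803 m
Horizontal distance from joint 1 to link-2 COM:
  x_c2 = L1*cos(t1) + Lc2*cos(t1+t2)
       = 2.4*0.6691 + 2.2*0.8829 = 3.5484 m
tau1 = m1*g*x_c1 + m2*g*x_c2
     = 10*9.81*0.803 + 7*9.81*3.5484
     = 78.7701 + 243.6685
     = 322.4386 Nm


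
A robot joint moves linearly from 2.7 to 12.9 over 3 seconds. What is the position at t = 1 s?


s = t/T = 1/3 = 0.3333
p(t) = p0 + (pf-p0)*s
= 2.7 + (12.9 - 2.7) * 0.3333
= 6.1


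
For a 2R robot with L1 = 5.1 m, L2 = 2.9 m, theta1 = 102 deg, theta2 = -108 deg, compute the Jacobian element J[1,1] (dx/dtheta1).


J[1,1] = -L1*sin(t1) - L2*sin(t1+t2)
= -5.1*sin(102) - 2.9*sin(-6)
= -4.6854


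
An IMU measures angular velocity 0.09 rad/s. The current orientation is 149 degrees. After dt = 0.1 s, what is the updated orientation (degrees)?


delta_theta = w * dt = 0.09 * 0.1 = 0.009 rad
= 0.5157 deg
theta_new = 149 + 0.5157 = 149.5157 deg


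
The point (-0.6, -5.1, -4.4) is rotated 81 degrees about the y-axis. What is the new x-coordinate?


Rotation about y-axis: x' = x*cos(theta) + z*sin(theta)
= -0.6 * 0.1564 + -4.4 * 0.9877
= -4.4397


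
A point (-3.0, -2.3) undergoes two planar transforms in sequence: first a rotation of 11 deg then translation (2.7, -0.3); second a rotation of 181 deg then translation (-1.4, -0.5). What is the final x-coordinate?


After transform 1:
x1 = cos(11)*-3.0 - sin(11)*-2.3 + 2.7 = 0.194
y1 = sin(11)*-3.0 + cos(11)*-2.3 + -0.3 = -3.1302
After transform 2:
x2 = cos(181)*0.194 - sin(181)*-3.1302 + -1.4
= -1.6486


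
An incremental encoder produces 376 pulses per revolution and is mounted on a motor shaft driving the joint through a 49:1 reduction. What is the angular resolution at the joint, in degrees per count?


counts per rev = 376
effective counts at joint = 376 * 49 = 18424
resolution = 360 / 18424
= 0.0195 deg/count


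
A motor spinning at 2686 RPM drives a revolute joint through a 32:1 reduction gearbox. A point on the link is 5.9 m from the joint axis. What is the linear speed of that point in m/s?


omega_motor = 2686 * 2*pi/60 = 281.2773 rad/s
omega_joint = omega_motor / 32 = 8.7899 rad/s
v = omega_joint * r = 8.7899 * 5.9
= 51.8605 m/s


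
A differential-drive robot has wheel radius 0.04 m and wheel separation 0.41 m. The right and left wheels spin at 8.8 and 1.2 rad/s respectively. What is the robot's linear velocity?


vR = r*wR = 0.04*8.8 = 0.352 m/s
vL = r*wL = 0.04*1.2 = 0.048 m/s
v = (vR+vL)/2 = 0.2 m/s
omega = (vR-vL)/L = 0.7415 rad/s
linear velocity = 0.2 m/s


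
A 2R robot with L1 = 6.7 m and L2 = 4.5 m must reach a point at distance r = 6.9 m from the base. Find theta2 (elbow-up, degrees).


cos(theta2) = (r^2 - L1^2 - L2^2) / (2*L1*L2)
cos(theta2) = (47.61 - 44.89 - 20.25) / 60.3
cos(theta2) = -0.290713
theta2 = 106.9007 degrees


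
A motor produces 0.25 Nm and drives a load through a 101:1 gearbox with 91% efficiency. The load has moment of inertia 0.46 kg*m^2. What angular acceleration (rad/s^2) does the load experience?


tau_out = tau_motor * N * eta
= 0.25 * 101 * 0.91 = 22.9775 Nm
alpha = tau_out / I = 22.9775 / 0.46
= 49.9511 rad/s^2


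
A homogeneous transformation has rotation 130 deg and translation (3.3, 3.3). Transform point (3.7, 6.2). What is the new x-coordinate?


x' = cos(theta)*px - sin(theta)*py + tx
= -0.6428*3.7 - 0.766*6.2 + 3.3
= -3.8278


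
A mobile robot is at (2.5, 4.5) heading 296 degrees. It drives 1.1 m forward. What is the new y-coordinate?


y_new = y0 + d*sin(theta)
= 4.5 + 1.1*sin(296)
= 4.5 + -0.9887
= 3.5113


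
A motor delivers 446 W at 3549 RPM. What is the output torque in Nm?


omega = 3549 * 2*pi/60 = 371.6504 rad/s
tau = P / omega = 446 / 371.6504
= 1.2001 Nm


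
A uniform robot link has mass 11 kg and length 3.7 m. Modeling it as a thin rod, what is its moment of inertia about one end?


I = (1/3) * m * L^2
= (1/3) * 11 * 3.7^2
= 0.333333 * 11 * 13.69
= 50.1967 kg*m^2


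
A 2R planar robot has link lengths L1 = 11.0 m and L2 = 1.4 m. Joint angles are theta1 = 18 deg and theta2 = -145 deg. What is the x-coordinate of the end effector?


Convert angles to radians: theta1 = 0.3142, theta2 = -2.5307
x = L1*cos(theta1) + L2*cos(theta1+theta2)
x = 10.4616 + -0.8425
x = 9.6191


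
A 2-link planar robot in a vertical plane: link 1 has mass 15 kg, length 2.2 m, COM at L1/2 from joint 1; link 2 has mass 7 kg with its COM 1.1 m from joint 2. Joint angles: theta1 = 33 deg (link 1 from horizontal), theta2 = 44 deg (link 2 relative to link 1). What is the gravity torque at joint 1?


Horizontal distance from joint 1 to link-1 COM:
  x_c1 = (L1/2)*cos(t1) = 1.1 * 0.8387 = 0.9225 m
Horizontal distance from joint 1 to link-2 COM:
  x_c2 = L1*cos(t1) + Lc2*cos(t1+t2)
       = 2.2*0.8387 + 1.1*0.225 = 2.0925 m
tau1 = m1*g*x_c1 + m2*g*x_c2
     = 15*9.81*0.9225 + 7*9.81*2.0925
     = 135.7514 + 143.6934
     = 279.4449 Nm


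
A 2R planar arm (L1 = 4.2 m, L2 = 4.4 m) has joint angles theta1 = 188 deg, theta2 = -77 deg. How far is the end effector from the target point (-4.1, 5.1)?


End effector via forward kinematics:
x = L1*cos(t1) + L2*cos(t1+t2) = -5.7359
y = L1*sin(t1) + L2*sin(t1+t2) = 3.5232
Distance to target:
d = sqrt((-4.1 - -5.7359)^2 + (5.1 - 3.5232)^2)
= sqrt(2.6763 + 2.4862)
= 2.2721 m
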